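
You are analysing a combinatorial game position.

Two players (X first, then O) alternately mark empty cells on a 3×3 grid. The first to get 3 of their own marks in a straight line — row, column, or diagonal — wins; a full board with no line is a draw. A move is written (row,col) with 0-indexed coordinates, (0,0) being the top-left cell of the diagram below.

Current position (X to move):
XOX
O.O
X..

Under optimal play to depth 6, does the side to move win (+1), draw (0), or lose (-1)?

value(XOX/O.O/X.., X) = +1

ply 1, X at XOX/O.O/X.. | (1,1)=+1→XOX/OXO/X..*; (2,1)=-1→XOX/O.O/XX.; (2,2)=-1→XOX/O.O/X.X
ply 2: XOX/OXO/X.. is terminal -1 (O); from XOX/O.O/X.. depth 6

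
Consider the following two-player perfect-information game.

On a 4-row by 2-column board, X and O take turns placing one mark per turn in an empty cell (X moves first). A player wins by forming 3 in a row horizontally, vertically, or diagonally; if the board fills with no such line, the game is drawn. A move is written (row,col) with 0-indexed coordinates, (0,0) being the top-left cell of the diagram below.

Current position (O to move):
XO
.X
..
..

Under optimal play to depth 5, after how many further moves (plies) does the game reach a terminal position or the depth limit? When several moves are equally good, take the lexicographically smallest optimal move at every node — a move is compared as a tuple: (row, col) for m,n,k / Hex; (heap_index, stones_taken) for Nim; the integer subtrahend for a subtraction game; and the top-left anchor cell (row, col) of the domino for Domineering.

p1 O@[XO/.X/../..]: (1,0)[XO/OX/../..]+0* (2,0)[XO/.X/O./..]+0 (2,1)[XO/.X/.O/..]+0 (3,0)[XO/.X/../O.]+0 (3,1)[XO/.X/../.O]+0
p2 X@[XO/OX/../..]: (2,0)[XO/OX/X./..]+0* (2,1)[XO/OX/.X/..]+0 (3,0)[XO/OX/../X.]+0 (3,1)[XO/OX/../.X]+0
p3 O@[XO/OX/X./..]: (2,1)[XO/OX/XO/..]+0* (3,0)[XO/OX/X./O.]+0 (3,1)[XO/OX/X./.O]+0
p4 X@[XO/OX/XO/..]: (3,0)[XO/OX/XO/X.]+0* (3,1)[XO/OX/XO/.X]+0
p5 O@[XO/OX/XO/X.]: (3,1)[XO/OX/XO/XO]+0*
p6 X@[XO/OX/XO/XO] terminal +0; root [XO/.X/../..] d5

PV length from [XO/.X/../..]: 5 plies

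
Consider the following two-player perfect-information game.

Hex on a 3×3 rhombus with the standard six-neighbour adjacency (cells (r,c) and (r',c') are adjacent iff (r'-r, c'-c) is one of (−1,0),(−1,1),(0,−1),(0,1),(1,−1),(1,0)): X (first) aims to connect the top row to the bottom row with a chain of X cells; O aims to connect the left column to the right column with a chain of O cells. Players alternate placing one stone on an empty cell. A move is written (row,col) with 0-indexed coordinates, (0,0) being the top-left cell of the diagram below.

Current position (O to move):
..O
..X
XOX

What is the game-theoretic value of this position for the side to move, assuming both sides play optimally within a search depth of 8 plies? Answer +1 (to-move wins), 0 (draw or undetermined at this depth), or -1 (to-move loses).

p1 O@[..O/..X/XOX]: (0,0)[O.O/..X/XOX]-1 (0,1)[.OO/..X/XOX]+1* (1,0)[..O/O.X/XOX]+1 (1,1)[..O/.OX/XOX]-1
p2 X@[.OO/..X/XOX]: (0,0)[XOO/..X/XOX]-1* (1,0)[.OO/X.X/XOX]-1 (1,1)[.OO/.XX/XOX]-1
p3 O@[XOO/..X/XOX]: (1,0)[XOO/O.X/XOX]+1* (1,1)[XOO/.OX/XOX]-1
p4 X@[XOO/O.X/XOX] terminal -1; root [..O/..X/XOX] d8

value(..O/..X/XOX, O) = +1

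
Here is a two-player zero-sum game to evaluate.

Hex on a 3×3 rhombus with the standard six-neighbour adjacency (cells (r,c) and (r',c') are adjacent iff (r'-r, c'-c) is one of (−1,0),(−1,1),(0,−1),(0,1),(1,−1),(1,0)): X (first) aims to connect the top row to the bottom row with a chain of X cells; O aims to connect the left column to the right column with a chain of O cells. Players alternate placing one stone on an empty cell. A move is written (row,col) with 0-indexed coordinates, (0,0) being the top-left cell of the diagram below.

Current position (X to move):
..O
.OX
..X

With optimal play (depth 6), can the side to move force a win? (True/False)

X winning at [..O/.OX/..X]: False

ply 1, X at ..O/.OX/..X | (0,0)=-1→X.O/.OX/..X*; (0,1)=-1→.XO/.OX/..X; (1,0)=-1→..O/XOX/..X; (2,0)=-1→..O/.OX/X.X; (2,1)=-1→..O/.OX/.XX
ply 2, O at X.O/.OX/..X | (0,1)=+1→XOO/.OX/..X*; (1,0)=+1→X.O/OOX/..X; (2,0)=+1→X.O/.OX/O.X; (2,1)=+1→X.O/.OX/.OX
ply 3, X at XOO/.OX/..X | (1,0)=-1→XOO/XOX/..X*; (2,0)=-1→XOO/.OX/X.X; (2,1)=-1→XOO/.OX/.XX
ply 4, O at XOO/XOX/..X | (2,0)=+1→XOO/XOX/O.X*; (2,1)=-1→XOO/XOX/.OX
ply 5: XOO/XOX/O.X is terminal -1 (X); from ..O/.OX/..X depth 6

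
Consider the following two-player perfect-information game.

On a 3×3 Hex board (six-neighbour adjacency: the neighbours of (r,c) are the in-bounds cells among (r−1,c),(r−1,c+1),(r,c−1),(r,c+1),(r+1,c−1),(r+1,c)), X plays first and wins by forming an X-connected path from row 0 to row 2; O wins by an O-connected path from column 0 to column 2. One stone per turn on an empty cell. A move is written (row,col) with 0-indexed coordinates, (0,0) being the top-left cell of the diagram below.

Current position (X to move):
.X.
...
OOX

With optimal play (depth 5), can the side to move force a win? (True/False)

ply 1, X at .X./.../OOX | (0,0)=-1→XX./.../OOX; (0,2)=-1→.XX/.../OOX; (1,0)=-1→.X./X../OOX; (1,1)=-1→.X./.X./OOX; (1,2)=+1→.X./..X/OOX*
ply 2, O at .X./..X/OOX | (0,0)=-1→OX./..X/OOX*; (0,2)=-1→.XO/..X/OOX; (1,0)=-1→.X./O.X/OOX; (1,1)=-1→.X./.OX/OOX
ply 3, X at OX./..X/OOX | (0,2)=+1→OXX/..X/OOX*; (1,0)=+1→OX./X.X/OOX; (1,1)=+1→OX./.XX/OOX
ply 4: OXX/..X/OOX is terminal -1 (O); from .X./.../OOX depth 5

X winning at [.X./.../OOX]: True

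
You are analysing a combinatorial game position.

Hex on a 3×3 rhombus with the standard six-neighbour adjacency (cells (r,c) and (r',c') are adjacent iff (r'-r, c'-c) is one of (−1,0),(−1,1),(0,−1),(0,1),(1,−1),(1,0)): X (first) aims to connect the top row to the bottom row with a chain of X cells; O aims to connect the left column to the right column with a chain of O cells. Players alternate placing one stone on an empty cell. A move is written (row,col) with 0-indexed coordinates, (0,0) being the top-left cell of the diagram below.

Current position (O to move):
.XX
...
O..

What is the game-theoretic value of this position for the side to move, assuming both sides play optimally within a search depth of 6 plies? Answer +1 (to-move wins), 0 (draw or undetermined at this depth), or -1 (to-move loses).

value(.XX/.../O.., O) = +1

ply 1, O at .XX/.../O.. | (0,0)=-1→OXX/.../O..; (1,0)=-1→.XX/O../O..; (1,1)=-1→.XX/.O./O..; (1,2)=+1→.XX/..O/O..*; (2,1)=+1→.XX/.../OO.; (2,2)=-1→.XX/.../O.O
ply 2, X at .XX/..O/O.. | (0,0)=-1→XXX/..O/O..*; (1,0)=-1→.XX/X.O/O..; (1,1)=-1→.XX/.XO/O..; (2,1)=-1→.XX/..O/OX.; (2,2)=-1→.XX/..O/O.X
ply 3, O at XXX/..O/O.. | (1,0)=+1→XXX/O.O/O..*; (1,1)=+1→XXX/.OO/O..; (2,1)=+1→XXX/..O/OO.; (2,2)=+1→XXX/..O/O.O
ply 4, X at XXX/O.O/O.. | (1,1)=-1→XXX/OXO/O..*; (2,1)=-1→XXX/O.O/OX.; (2,2)=-1→XXX/O.O/O.X
ply 5, O at XXX/OXO/O.. | (2,1)=+1→XXX/OXO/OO.*; (2,2)=-1→XXX/OXO/O.O
ply 6: XXX/OXO/OO. is terminal -1 (X); from .XX/.../O.. depth 6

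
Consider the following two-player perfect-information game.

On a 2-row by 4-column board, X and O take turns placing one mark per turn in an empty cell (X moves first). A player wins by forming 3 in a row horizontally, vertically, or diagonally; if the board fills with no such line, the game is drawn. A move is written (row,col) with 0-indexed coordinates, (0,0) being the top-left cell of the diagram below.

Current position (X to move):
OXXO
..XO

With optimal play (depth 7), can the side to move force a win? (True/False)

[OXXO/..XO] X move#1: (1,0):+0/OXXO/X.XO*, (1,1):+0/OXXO/.XXO
[OXXO/X.XO] O move#2: (1,1):+0/OXXO/XOXO*
[OXXO/XOXO] end (terminal +0, X#3); searched OXXO/..XO to 7

X winning at [OXXO/..XO]: False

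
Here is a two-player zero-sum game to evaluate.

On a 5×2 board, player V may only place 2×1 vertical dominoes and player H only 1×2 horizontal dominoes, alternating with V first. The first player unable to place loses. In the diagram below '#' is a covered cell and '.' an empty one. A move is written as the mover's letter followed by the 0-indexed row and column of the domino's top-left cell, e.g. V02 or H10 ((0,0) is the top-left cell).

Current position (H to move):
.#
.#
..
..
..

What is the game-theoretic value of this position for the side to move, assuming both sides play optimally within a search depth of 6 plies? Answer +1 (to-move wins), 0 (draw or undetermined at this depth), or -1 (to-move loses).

[.#/.#/../../..] H move#1: H20:-1/.#/.#/##/../.., H30:+1/.#/.#/../##/..*, H40:-1/.#/.#/../../##
[.#/.#/../##/..] V move#2: V00:-1/##/##/../##/..*, V10:-1/.#/##/#./##/..
[##/##/../##/..] H move#3: H20:+1/##/##/##/##/..*, H40:+1/##/##/../##/##
[##/##/##/##/..] end (terminal -1, V#4); searched .#/.#/../../.. to 6

value(.#/.#/../../.., H) = +1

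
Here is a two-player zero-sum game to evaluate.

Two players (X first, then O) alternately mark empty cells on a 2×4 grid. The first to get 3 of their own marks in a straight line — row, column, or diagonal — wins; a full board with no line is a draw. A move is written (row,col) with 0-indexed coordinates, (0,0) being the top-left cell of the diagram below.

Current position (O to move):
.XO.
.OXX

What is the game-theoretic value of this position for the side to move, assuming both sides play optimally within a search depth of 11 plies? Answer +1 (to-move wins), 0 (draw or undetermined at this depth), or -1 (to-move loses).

p1 O@[.XO./.OXX]: (0,0)[OXO./.OXX]+0* (0,3)[.XOO/.OXX]+0 (1,0)[.XO./OOXX]+0
p2 X@[OXO./.OXX]: (0,3)[OXOX/.OXX]+0* (1,0)[OXO./XOXX]+0
p3 O@[OXOX/.OXX]: (1,0)[OXOX/OOXX]+0*
p4 X@[OXOX/OOXX] terminal +0; root [.XO./.OXX] d11

value(.XO./.OXX, O) = 0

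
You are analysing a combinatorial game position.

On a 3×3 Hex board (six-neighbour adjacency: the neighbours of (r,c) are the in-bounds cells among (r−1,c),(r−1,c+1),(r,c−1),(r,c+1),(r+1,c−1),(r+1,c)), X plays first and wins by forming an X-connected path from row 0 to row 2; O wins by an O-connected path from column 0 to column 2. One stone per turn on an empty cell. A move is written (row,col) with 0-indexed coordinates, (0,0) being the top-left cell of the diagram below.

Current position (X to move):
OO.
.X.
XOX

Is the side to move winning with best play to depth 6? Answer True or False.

X winning at [OO./.X./XOX]: True

p1 X@[OO./.X./XOX]: (0,2)[OOX/.X./XOX]+1* (1,0)[OO./XX./XOX]-1 (1,2)[OO./.XX/XOX]-1
p2 O@[OOX/.X./XOX] terminal -1; root [OO./.X./XOX] d6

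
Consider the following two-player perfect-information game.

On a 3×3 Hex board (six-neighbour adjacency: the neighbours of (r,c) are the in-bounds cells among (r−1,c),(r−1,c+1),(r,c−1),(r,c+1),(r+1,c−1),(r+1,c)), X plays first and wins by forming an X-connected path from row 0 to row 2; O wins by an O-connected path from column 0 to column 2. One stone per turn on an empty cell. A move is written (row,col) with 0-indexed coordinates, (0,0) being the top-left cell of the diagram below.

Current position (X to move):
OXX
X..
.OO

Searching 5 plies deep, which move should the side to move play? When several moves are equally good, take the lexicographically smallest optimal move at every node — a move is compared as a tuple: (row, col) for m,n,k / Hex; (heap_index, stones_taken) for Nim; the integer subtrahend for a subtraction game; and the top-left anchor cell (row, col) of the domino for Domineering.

p1 X@[OXX/X../.OO]: (1,1)[OXX/XX./.OO]-1 (1,2)[OXX/X.X/.OO]-1 (2,0)[OXX/X../XOO]+1*
p2 O@[OXX/X../XOO] terminal -1; root [OXX/X../.OO] d5

X's best at [OXX/X../.OO]: (2,0)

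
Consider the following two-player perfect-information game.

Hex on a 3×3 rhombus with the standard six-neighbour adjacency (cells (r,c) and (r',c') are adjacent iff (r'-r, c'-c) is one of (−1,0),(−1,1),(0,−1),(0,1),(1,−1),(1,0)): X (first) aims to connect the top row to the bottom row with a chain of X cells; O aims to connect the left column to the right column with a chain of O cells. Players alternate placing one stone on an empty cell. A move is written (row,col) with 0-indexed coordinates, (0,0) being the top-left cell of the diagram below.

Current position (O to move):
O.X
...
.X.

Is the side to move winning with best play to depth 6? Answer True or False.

O winning at [O.X/.../.X.]: False

[O.X/.../.X.] O move#1: (0,1):-1/OOX/.../.X.*, (1,0):-1/O.X/O../.X., (1,1):-1/O.X/.O./.X., (1,2):-1/O.X/..O/.X., (2,0):-1/O.X/.../OX., (2,2):-1/O.X/.../.XO
[OOX/.../.X.] X move#2: (1,0):+1/OOX/X../.X.*, (1,1):+1/OOX/.X./.X., (1,2):+1/OOX/..X/.X., (2,0):+1/OOX/.../XX., (2,2):+1/OOX/.../.XX
[OOX/X../.X.] O move#3: (1,1):-1/OOX/XO./.X.*, (1,2):-1/OOX/X.O/.X., (2,0):-1/OOX/X../OX., (2,2):-1/OOX/X../.XO
[OOX/XO./.X.] X move#4: (1,2):+1/OOX/XOX/.X.*, (2,0):-1/OOX/XO./XX., (2,2):-1/OOX/XO./.XX
[OOX/XOX/.X.] end (terminal -1, O#5); searched O.X/.../.X. to 6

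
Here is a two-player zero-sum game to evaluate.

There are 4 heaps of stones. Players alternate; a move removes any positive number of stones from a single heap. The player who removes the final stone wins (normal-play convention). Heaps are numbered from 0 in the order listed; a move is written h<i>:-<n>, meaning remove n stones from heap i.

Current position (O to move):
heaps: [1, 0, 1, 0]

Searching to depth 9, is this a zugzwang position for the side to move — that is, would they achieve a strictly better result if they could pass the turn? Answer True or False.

zugzwang((1,0,1,0), O) = True

p1 O@[(1,0,1,0)]: h0:-1[(0,0,1,0)]-1* h2:-1[(1,0,0,0)]-1
p2 X@[(0,0,1,0)]: h2:-1[(0,0,0,0)]+1*
p3 O@[(0,0,0,0)] terminal -1; root [(1,0,1,0)] d9
pass branch (X moves first from the same position):
  | p1 X@[(1,0,1,0)]: h0:-1[(0,0,1,0)]-1* h2:-1[(1,0,0,0)]-1
  | p2 O@[(0,0,1,0)]: h2:-1[(0,0,0,0)]+1*
  | p3 X@[(0,0,0,0)] terminal -1; root [(1,0,1,0)] d9
O moving scores -1; O passing scores +1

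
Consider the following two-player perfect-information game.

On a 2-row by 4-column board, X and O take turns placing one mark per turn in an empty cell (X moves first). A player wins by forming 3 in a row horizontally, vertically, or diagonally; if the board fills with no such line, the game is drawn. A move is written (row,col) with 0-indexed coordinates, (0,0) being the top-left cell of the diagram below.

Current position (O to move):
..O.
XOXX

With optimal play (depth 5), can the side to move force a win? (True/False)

ply 1, O at ..O./XOXX | (0,0)=+0→O.O./XOXX; (0,1)=+1→.OO./XOXX*; (0,3)=+0→..OO/XOXX
ply 2, X at .OO./XOXX | (0,0)=-1→XOO./XOXX*; (0,3)=-1→.OOX/XOXX
ply 3, O at XOO./XOXX | (0,3)=+1→XOOO/XOXX*
ply 4: XOOO/XOXX is terminal -1 (X); from ..O./XOXX depth 5

O winning at [..O./XOXX]: True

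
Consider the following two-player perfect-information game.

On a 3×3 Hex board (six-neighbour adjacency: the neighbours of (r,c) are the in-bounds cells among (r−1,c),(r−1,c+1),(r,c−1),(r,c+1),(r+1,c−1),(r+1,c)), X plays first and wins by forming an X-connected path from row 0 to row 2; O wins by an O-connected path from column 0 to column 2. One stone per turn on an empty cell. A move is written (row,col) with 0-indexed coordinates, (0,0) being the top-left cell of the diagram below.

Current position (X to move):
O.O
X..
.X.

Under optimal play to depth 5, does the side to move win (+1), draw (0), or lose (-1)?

p1 X@[O.O/X../.X.]: (0,1)[OXO/X../.X.]+1* (1,1)[O.O/XX./.X.]-1 (1,2)[O.O/X.X/.X.]-1 (2,0)[O.O/X../XX.]-1 (2,2)[O.O/X../.XX]-1
p2 O@[OXO/X../.X.]: (1,1)[OXO/XO./.X.]-1* (1,2)[OXO/X.O/.X.]-1 (2,0)[OXO/X../OX.]-1 (2,2)[OXO/X../.XO]-1
p3 X@[OXO/XO./.X.]: (1,2)[OXO/XOX/.X.]-1 (2,0)[OXO/XO./XX.]+1* (2,2)[OXO/XO./.XX]-1
p4 O@[OXO/XO./XX.] terminal -1; root [O.O/X../.X.] d5

value(O.O/X../.X., X) = +1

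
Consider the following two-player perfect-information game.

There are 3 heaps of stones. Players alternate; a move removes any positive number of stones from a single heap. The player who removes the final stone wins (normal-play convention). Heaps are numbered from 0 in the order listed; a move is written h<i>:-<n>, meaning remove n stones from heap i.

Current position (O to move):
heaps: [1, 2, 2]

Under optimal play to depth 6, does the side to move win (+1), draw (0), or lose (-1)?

value((1,2,2), O) = +1

p1 O@[(1,2,2)]: h0:-1[(0,2,2)]+1* h1:-1[(1,1,2)]-1 h1:-2[(1,0,2)]-1 h2:-1[(1,2,1)]-1 h2:-2[(1,2,0)]-1
p2 X@[(0,2,2)]: h1:-1[(0,1,2)]-1* h1:-2[(0,0,2)]-1 h2:-1[(0,2,1)]-1 h2:-2[(0,2,0)]-1
p3 O@[(0,1,2)]: h1:-1[(0,0,2)]-1 h2:-1[(0,1,1)]+1* h2:-2[(0,1,0)]-1
p4 X@[(0,1,1)]: h1:-1[(0,0,1)]-1* h2:-1[(0,1,0)]-1
p5 O@[(0,0,1)]: h2:-1[(0,0,0)]+1*
p6 X@[(0,0,0)] terminal -1; root [(1,2,2)] d6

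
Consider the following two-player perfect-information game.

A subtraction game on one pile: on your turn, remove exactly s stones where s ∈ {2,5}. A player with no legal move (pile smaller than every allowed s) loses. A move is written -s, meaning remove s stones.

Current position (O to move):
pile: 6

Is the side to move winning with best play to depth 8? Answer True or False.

O winning at [6]: True

ply 1, O at 6 | -2=+1→4*; -5=+1→1
ply 2, X at 4 | -2=-1→2*
ply 3, O at 2 | -2=+1→0*
ply 4: 0 is terminal -1 (X); from 6 depth 8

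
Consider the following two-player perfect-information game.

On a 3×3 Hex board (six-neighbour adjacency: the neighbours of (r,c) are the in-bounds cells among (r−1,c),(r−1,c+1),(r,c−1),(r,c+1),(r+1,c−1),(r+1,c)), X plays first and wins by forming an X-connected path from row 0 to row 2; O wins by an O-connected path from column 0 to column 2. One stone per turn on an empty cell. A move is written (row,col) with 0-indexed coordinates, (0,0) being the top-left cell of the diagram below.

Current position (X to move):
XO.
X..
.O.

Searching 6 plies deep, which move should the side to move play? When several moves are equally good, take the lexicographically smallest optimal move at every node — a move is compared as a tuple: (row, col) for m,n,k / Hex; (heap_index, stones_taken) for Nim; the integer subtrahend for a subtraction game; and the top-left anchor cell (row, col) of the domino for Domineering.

ply 1, X at XO./X../.O. | (0,2)=-1→XOX/X../.O.; (1,1)=-1→XO./XX./.O.; (1,2)=+1→XO./X.X/.O.*; (2,0)=+1→XO./X../XO.; (2,2)=+1→XO./X../.OX
ply 2, O at XO./X.X/.O. | (0,2)=-1→XOO/X.X/.O.*; (1,1)=-1→XO./XOX/.O.; (2,0)=-1→XO./X.X/OO.; (2,2)=-1→XO./X.X/.OO
ply 3, X at XOO/X.X/.O. | (1,1)=+1→XOO/XXX/.O.*; (2,0)=+1→XOO/X.X/XO.; (2,2)=+1→XOO/X.X/.OX
ply 4, O at XOO/XXX/.O. | (2,0)=-1→XOO/XXX/OO.*; (2,2)=-1→XOO/XXX/.OO
ply 5, X at XOO/XXX/OO. | (2,2)=+1→XOO/XXX/OOX*
ply 6: XOO/XXX/OOX is terminal -1 (O); from XO./X../.O. depth 6

X's best at [XO./X../.O.]: (1,2)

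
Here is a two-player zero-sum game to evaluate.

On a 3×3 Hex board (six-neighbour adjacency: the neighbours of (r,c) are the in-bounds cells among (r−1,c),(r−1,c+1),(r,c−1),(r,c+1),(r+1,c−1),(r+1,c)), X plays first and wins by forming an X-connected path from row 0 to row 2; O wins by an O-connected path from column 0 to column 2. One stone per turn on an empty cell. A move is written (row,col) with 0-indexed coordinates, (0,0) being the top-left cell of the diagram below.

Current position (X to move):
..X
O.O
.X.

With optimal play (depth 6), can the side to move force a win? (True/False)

p1 X@[..X/O.O/.X.]: (0,0)[X.X/O.O/.X.]-1 (0,1)[.XX/O.O/.X.]-1 (1,1)[..X/OXO/.X.]+1* (2,0)[..X/O.O/XX.]-1 (2,2)[..X/O.O/.XX]-1
p2 O@[..X/OXO/.X.] terminal -1; root [..X/O.O/.X.] d6

X winning at [..X/O.O/.X.]: True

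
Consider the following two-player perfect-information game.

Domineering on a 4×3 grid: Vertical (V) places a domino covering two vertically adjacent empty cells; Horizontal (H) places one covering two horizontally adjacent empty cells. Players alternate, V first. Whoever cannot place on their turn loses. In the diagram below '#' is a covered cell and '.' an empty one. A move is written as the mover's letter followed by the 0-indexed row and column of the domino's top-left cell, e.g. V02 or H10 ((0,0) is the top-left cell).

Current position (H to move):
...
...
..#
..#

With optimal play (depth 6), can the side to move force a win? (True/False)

H winning at [.../.../..#/..#]: False

[.../.../..#/..#] H move#1: H00:-1/##./.../..#/..#*, H01:-1/.##/.../..#/..#, H10:-1/.../##./..#/..#, H11:-1/.../.##/..#/..#, H20:-1/.../.../###/..#, H30:-1/.../.../..#/###
[##./.../..#/..#] V move#2: V02:-1/###/..#/..#/..#, V10:+1/##./#../#.#/..#*, V11:+1/##./.#./.##/..#, V20:+1/##./.../#.#/#.#, V21:+1/##./.../.##/.##
[##./#../#.#/..#] H move#3: H11:-1/##./###/#.#/..#*, H30:-1/##./#../#.#/###
[##./###/#.#/..#] V move#4: V21:+1/##./###/###/.##*
[##./###/###/.##] end (terminal -1, H#5); searched .../.../..#/..# to 6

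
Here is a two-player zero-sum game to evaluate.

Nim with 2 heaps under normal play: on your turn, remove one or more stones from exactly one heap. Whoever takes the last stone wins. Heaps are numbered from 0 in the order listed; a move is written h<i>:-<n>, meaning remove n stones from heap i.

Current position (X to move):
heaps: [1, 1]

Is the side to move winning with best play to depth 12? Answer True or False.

[(1,1)] X move#1: h0:-1:-1/(0,1)*, h1:-1:-1/(1,0)
[(0,1)] O move#2: h1:-1:+1/(0,0)*
[(0,0)] end (terminal -1, X#3); searched (1,1) to 12

X winning at [(1,1)]: False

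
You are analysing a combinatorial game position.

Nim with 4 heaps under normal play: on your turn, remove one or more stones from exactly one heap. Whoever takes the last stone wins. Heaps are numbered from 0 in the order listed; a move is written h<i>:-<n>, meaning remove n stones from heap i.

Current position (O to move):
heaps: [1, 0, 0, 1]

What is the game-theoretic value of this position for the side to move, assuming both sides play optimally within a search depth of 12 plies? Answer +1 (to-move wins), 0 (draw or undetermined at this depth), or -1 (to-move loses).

[(1,0,0,1)] O move#1: h0:-1:-1/(0,0,0,1)*, h3:-1:-1/(1,0,0,0)
[(0,0,0,1)] X move#2: h3:-1:+1/(0,0,0,0)*
[(0,0,0,0)] end (terminal -1, O#3); searched (1,0,0,1) to 12

value((1,0,0,1), O) = -1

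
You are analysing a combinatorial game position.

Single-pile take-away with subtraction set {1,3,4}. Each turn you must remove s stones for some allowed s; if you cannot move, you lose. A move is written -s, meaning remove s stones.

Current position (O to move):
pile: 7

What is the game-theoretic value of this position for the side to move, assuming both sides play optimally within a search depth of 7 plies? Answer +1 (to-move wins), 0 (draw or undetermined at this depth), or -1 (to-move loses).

value(7, O) = -1

[7] O move#1: -1:-1/6*, -3:-1/4, -4:-1/3
[6] X move#2: -1:-1/5, -3:-1/3, -4:+1/2*
[2] O move#3: -1:-1/1*
[1] X move#4: -1:+1/0*
[0] end (terminal -1, O#5); searched 7 to 7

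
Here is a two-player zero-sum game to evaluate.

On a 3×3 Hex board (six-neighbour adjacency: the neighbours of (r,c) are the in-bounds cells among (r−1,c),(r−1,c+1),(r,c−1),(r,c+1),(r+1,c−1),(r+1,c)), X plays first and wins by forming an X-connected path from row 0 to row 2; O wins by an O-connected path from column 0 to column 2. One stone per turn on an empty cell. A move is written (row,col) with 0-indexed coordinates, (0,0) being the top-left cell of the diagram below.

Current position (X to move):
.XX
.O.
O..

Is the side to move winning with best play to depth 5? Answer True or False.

[.XX/.O./O..] X move#1: (0,0):-1/XXX/.O./O.., (1,0):-1/.XX/XO./O.., (1,2):+1/.XX/.OX/O..*, (2,1):-1/.XX/.O./OX., (2,2):-1/.XX/.O./O.X
[.XX/.OX/O..] O move#2: (0,0):-1/OXX/.OX/O..*, (1,0):-1/.XX/OOX/O.., (2,1):-1/.XX/.OX/OO., (2,2):-1/.XX/.OX/O.O
[OXX/.OX/O..] X move#3: (1,0):+1/OXX/XOX/O..*, (2,1):+1/OXX/.OX/OX., (2,2):+1/OXX/.OX/O.X
[OXX/XOX/O..] O move#4: (2,1):-1/OXX/XOX/OO.*, (2,2):-1/OXX/XOX/O.O
[OXX/XOX/OO.] X move#5: (2,2):+1/OXX/XOX/OOX*
[OXX/XOX/OOX] end (terminal -1, O#6); searched .XX/.O./O.. to 5

X winning at [.XX/.O./O..]: True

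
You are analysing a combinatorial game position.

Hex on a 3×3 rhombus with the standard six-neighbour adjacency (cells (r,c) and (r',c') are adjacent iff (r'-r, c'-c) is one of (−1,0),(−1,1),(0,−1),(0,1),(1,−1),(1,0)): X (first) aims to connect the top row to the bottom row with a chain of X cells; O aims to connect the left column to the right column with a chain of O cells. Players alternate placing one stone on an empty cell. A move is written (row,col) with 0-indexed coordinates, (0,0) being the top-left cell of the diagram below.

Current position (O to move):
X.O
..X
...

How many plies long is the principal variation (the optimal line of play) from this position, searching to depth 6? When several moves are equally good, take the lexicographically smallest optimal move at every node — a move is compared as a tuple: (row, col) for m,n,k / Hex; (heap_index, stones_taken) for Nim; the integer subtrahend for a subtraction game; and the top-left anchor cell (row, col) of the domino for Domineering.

[X.O/..X/...] O move#1: (0,1):-1/XOO/..X/..., (1,0):+1/X.O/O.X/...*, (1,1):+1/X.O/.OX/..., (2,0):-1/X.O/..X/O.., (2,1):-1/X.O/..X/.O., (2,2):-1/X.O/..X/..O
[X.O/O.X/...] X move#2: (0,1):-1/XXO/O.X/...*, (1,1):-1/X.O/OXX/..., (2,0):-1/X.O/O.X/X.., (2,1):-1/X.O/O.X/.X., (2,2):-1/X.O/O.X/..X
[XXO/O.X/...] O move#3: (1,1):+1/XXO/OOX/...*, (2,0):-1/XXO/O.X/O.., (2,1):-1/XXO/O.X/.O., (2,2):-1/XXO/O.X/..O
[XXO/OOX/...] end (terminal -1, X#4); searched X.O/..X/... to 6

PV length from [X.O/..X/...]: 3 plies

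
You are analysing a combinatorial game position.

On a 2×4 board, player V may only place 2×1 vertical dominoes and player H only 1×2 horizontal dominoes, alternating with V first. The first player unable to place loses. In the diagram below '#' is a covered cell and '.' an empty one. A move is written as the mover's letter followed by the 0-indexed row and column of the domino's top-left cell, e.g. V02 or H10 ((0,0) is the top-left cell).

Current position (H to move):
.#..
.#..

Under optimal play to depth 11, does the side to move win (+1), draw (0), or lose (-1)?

value(.#../.#.., H) = +1

p1 H@[.#../.#..]: H02[.###/.#..]+1* H12[.#../.###]+1
p2 V@[.###/.#..]: V00[####/##..]-1*
p3 H@[####/##..]: H12[####/####]+1*
p4 V@[####/####] terminal -1; root [.#../.#..] d11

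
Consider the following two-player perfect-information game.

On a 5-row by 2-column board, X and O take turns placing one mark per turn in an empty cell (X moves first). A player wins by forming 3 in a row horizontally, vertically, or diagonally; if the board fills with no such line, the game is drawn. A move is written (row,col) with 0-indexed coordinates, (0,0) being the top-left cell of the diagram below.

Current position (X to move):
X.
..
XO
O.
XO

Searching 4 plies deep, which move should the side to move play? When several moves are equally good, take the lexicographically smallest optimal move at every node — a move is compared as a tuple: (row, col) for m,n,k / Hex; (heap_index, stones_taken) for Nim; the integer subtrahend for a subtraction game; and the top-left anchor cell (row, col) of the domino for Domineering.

X's best at [X./../XO/O./XO]: (1,0)

[X./../XO/O./XO] X move#1: (0,1):-1/XX/../XO/O./XO, (1,0):+1/X./X./XO/O./XO*, (1,1):-1/X./.X/XO/O./XO, (3,1):+0/X./../XO/OX/XO
[X./X./XO/O./XO] end (terminal -1, O#2); searched X./../XO/O./XO to 4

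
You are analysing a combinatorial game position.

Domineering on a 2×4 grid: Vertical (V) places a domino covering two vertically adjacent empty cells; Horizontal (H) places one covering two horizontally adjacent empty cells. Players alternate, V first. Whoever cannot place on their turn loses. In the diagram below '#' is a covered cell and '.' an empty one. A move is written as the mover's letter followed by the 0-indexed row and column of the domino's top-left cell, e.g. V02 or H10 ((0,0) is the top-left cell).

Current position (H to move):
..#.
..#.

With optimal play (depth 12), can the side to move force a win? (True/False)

p1 H@[..#./..#.]: H00[###./..#.]+1* H10[..#./###.]+1
p2 V@[###./..#.]: V03[####/..##]-1*
p3 H@[####/..##]: H10[####/####]+1*
p4 V@[####/####] terminal -1; root [..#./..#.] d12

H winning at [..#./..#.]: True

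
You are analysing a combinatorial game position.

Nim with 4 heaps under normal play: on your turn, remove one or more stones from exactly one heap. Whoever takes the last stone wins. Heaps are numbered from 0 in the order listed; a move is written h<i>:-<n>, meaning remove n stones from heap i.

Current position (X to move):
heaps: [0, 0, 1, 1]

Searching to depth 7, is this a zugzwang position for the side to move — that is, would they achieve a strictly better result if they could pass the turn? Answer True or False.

zugzwang((0,0,1,1), X) = True

[(0,0,1,1)] X move#1: h2:-1:-1/(0,0,0,1)*, h3:-1:-1/(0,0,1,0)
[(0,0,0,1)] O move#2: h3:-1:+1/(0,0,0,0)*
[(0,0,0,0)] end (terminal -1, X#3); searched (0,0,1,1) to 7
pass branch (O moves first from the same position):
  | [(0,0,1,1)] O move#1: h2:-1:-1/(0,0,0,1)*, h3:-1:-1/(0,0,1,0)
  | [(0,0,0,1)] X move#2: h3:-1:+1/(0,0,0,0)*
  | [(0,0,0,0)] end (terminal -1, O#3); searched (0,0,1,1) to 7
X moving scores -1; X passing scores +1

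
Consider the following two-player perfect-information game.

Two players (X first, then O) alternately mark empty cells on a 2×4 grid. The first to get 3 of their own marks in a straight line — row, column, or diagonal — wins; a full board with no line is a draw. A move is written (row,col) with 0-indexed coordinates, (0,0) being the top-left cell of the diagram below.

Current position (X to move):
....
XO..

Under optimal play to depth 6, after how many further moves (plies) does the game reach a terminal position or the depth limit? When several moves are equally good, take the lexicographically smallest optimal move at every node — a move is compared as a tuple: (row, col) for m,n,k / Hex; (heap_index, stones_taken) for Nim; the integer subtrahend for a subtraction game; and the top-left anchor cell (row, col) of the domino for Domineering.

PV length from [..../XO..]: 6 plies

[..../XO..] X move#1: (0,0):+0/X.../XO..*, (0,1):+0/.X../XO.., (0,2):+0/..X./XO.., (0,3):+0/...X/XO.., (1,2):+0/..../XOX., (1,3):+0/..../XO.X
[X.../XO..] O move#2: (0,1):+0/XO../XO..*, (0,2):+0/X.O./XO.., (0,3):+0/X..O/XO.., (1,2):+0/X.../XOO., (1,3):+0/X.../XO.O
[XO../XO..] X move#3: (0,2):+0/XOX./XO..*, (0,3):+0/XO.X/XO.., (1,2):+0/XO../XOX., (1,3):+0/XO../XO.X
[XOX./XO..] O move#4: (0,3):+0/XOXO/XO..*, (1,2):+0/XOX./XOO., (1,3):+0/XOX./XO.O
[XOXO/XO..] X move#5: (1,2):+0/XOXO/XOX.*, (1,3):+0/XOXO/XO.X
[XOXO/XOX.] O move#6: (1,3):+0/XOXO/XOXO*
[XOXO/XOXO] end (terminal +0, X#7); searched ..../XO.. to 6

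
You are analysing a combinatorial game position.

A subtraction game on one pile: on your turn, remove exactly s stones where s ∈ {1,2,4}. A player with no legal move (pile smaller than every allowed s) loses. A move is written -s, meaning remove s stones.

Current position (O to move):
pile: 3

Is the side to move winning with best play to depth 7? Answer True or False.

[3] O move#1: -1:-1/2*, -2:-1/1
[2] X move#2: -1:-1/1, -2:+1/0*
[0] end (terminal -1, O#3); searched 3 to 7

O winning at [3]: False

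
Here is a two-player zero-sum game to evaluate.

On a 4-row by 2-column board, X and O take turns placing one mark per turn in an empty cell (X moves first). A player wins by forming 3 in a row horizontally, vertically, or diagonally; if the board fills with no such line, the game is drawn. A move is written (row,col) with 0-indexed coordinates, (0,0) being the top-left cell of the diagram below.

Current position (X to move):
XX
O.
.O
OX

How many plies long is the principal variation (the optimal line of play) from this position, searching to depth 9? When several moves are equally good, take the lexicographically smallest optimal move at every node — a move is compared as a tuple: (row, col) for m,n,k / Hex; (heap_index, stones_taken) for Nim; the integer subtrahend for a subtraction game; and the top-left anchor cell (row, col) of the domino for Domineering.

ply 1, X at XX/O./.O/OX | (1,1)=-1→XX/OX/.O/OX; (2,0)=+0→XX/O./XO/OX*
ply 2, O at XX/O./XO/OX | (1,1)=+0→XX/OO/XO/OX*
ply 3: XX/OO/XO/OX is terminal +0 (X); from XX/O./.O/OX depth 9

PV length from [XX/O./.O/OX]: 2 plies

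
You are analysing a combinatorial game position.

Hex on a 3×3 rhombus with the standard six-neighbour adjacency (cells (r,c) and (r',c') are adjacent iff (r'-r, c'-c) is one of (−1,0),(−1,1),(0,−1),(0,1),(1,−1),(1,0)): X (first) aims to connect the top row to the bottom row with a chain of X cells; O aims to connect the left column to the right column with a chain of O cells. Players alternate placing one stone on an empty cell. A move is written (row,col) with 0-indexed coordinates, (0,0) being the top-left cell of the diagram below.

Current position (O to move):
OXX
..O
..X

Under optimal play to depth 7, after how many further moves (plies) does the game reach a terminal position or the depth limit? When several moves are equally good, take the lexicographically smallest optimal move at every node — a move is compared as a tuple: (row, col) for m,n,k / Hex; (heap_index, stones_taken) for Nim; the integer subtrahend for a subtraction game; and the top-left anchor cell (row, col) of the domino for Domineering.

p1 O@[OXX/..O/..X]: (1,0)[OXX/O.O/..X]-1 (1,1)[OXX/.OO/..X]+1* (2,0)[OXX/..O/O.X]+1 (2,1)[OXX/..O/.OX]-1
p2 X@[OXX/.OO/..X]: (1,0)[OXX/XOO/..X]-1* (2,0)[OXX/.OO/X.X]-1 (2,1)[OXX/.OO/.XX]-1
p3 O@[OXX/XOO/..X]: (2,0)[OXX/XOO/O.X]+1* (2,1)[OXX/XOO/.OX]-1
p4 X@[OXX/XOO/O.X] terminal -1; root [OXX/..O/..X] d7

PV length from [OXX/..O/..X]: 3 plies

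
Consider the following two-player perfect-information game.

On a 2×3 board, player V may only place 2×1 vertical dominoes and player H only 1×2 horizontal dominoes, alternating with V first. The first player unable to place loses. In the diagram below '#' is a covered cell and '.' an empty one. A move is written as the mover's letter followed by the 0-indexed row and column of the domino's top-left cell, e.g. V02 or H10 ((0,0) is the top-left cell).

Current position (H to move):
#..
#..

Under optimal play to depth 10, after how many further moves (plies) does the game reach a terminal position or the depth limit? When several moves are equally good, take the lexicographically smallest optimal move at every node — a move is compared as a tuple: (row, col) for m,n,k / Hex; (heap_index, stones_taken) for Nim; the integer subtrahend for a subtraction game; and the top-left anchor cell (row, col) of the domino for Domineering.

PV length from [#../#..]: 1 ply

ply 1, H at #../#.. | H01=+1→###/#..*; H11=+1→#../###
ply 2: ###/#.. is terminal -1 (V); from #../#.. depth 10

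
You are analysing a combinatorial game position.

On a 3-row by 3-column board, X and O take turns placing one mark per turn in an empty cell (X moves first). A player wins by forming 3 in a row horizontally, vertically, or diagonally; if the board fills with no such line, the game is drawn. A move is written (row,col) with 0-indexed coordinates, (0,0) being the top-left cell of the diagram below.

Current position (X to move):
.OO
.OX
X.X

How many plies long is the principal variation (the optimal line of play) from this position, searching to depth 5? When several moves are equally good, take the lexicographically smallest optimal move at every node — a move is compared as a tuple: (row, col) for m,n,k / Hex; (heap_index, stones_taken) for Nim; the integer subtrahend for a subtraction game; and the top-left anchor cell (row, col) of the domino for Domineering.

PV length from [.OO/.OX/X.X]: 1 ply

p1 X@[.OO/.OX/X.X]: (0,0)[XOO/.OX/X.X]-1 (1,0)[.OO/XOX/X.X]-1 (2,1)[.OO/.OX/XXX]+1*
p2 O@[.OO/.OX/XXX] terminal -1; root [.OO/.OX/X.X] d5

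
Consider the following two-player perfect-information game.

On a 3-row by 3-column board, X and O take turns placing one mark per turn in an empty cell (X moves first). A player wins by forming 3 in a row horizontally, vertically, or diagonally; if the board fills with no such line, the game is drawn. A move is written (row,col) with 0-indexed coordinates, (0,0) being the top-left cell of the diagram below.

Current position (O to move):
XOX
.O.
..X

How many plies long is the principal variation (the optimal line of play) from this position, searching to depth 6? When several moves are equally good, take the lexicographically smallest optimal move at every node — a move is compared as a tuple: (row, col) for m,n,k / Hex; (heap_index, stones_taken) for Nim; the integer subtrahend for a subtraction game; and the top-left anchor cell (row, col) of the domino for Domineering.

PV length from [XOX/.O./..X]: 3 plies

[XOX/.O./..X] O move#1: (1,0):-1/XOX/OO./..X, (1,2):+1/XOX/.OO/..X*, (2,0):-1/XOX/.O./O.X, (2,1):+1/XOX/.O./.OX
[XOX/.OO/..X] X move#2: (1,0):-1/XOX/XOO/..X*, (2,0):-1/XOX/.OO/X.X, (2,1):-1/XOX/.OO/.XX
[XOX/XOO/..X] O move#3: (2,0):+0/XOX/XOO/O.X, (2,1):+1/XOX/XOO/.OX*
[XOX/XOO/.OX] end (terminal -1, X#4); searched XOX/.O./..X to 6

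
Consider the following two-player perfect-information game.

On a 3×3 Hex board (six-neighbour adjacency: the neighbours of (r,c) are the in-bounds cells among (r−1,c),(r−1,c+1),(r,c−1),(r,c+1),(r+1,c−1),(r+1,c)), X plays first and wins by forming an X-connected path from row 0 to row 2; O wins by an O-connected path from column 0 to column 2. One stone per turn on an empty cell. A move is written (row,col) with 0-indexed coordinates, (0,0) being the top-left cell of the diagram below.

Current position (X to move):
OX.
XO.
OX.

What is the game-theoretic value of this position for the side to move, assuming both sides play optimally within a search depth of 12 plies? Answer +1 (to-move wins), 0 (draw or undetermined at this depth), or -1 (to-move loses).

ply 1, X at OX./XO./OX. | (0,2)=-1→OXX/XO./OX.*; (1,2)=-1→OX./XOX/OX.; (2,2)=-1→OX./XO./OXX
ply 2, O at OXX/XO./OX. | (1,2)=+1→OXX/XOO/OX.*; (2,2)=-1→OXX/XO./OXO
ply 3: OXX/XOO/OX. is terminal -1 (X); from OX./XO./OX. depth 12

value(OX./XO./OX., X) = -1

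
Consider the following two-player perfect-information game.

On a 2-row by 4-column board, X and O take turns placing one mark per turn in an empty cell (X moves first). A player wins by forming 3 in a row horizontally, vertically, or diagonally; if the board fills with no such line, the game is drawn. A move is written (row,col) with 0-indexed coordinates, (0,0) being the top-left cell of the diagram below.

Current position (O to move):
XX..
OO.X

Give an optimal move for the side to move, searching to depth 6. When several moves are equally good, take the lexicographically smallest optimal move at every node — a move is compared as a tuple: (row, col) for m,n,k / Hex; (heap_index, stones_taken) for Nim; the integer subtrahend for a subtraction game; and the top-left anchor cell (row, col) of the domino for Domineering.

O's best at [XX../OO.X]: (1,2)

p1 O@[XX../OO.X]: (0,2)[XXO./OO.X]+0 (0,3)[XX.O/OO.X]-1 (1,2)[XX../OOOX]+1*
p2 X@[XX../OOOX] terminal -1; root [XX../OO.X] d6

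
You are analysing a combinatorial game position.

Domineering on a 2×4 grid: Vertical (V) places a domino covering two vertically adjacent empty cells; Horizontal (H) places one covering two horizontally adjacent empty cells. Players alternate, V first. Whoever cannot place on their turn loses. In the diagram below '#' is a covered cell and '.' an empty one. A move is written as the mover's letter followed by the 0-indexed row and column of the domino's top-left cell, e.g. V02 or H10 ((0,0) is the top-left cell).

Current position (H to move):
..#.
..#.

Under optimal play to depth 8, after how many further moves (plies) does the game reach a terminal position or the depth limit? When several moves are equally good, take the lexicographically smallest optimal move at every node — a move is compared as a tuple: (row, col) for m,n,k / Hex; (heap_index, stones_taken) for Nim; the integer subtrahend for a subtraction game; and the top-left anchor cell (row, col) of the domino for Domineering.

PV length from [..#./..#.]: 3 plies

[..#./..#.] H move#1: H00:+1/###./..#.*, H10:+1/..#./###.
[###./..#.] V move#2: V03:-1/####/..##*
[####/..##] H move#3: H10:+1/####/####*
[####/####] end (terminal -1, V#4); searched ..#./..#. to 8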